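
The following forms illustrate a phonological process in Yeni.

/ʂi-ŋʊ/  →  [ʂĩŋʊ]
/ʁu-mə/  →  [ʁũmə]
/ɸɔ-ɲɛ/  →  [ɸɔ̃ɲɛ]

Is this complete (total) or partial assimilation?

The vowel /i/ surfaces as nasalised [ĩ] next to the following nasal /ŋ/ — it has acquired the [+nasal] feature of its neighbour.
The other forms show the same pattern: /u/ → [ũ] before /m/; /ɔ/ → [ɔ̃] before /ɲ/ — each time a vowel is nasalised next to a following nasal.

partial assimilation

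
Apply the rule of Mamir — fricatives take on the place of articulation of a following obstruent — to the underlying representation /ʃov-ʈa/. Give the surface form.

[ʃoʐʈa]

The rule targets /v/ (voiced labiodental fricative), which sits before the trigger /ʈ/ (retroflex).
Changing only its place to retroflex gives [ʐ] — the voiced retroflex fricative.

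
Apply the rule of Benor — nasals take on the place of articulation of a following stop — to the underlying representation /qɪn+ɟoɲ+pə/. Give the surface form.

/n/ is a voiced alveolar nasal. The following trigger /ɟ/ is palatal, so /n/ must become palatal as well.
The voiced palatal nasal is [ɲ], so /n/ → [ɲ].
At the second juncture, /ɲ/ likewise becomes [m] adjacent to /p/.

[qɪɲɟompə]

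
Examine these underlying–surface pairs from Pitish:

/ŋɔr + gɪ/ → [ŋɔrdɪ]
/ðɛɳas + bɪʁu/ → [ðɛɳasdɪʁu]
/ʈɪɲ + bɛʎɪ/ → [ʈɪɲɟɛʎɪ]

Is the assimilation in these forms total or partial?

Comparing underlying and surface forms, /g/ → [d] is the alternation; the neighbouring /r/ is constant.
The change velar → alveolar matches the place of the preceding /r/, identifying this as place assimilation.
Manner and voice are unchanged, so the assimilation is partial, not total.
Checking the remaining alternations: /b/ → [d] after /s/ (bilabial → alveolar, matching alveolar); /b/ → [ɟ] after /ɲ/ (bilabial → palatal, matching palatal) — only place changes, and always toward the preceding segment.

partial assimilation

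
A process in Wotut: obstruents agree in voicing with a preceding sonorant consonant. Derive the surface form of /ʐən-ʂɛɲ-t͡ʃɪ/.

[ʐənʐɛɲd͡ʒɪ]

/ʂ/ is a voiceless retroflex fricative. The preceding trigger /n/ is voiced, so /ʂ/ must become voiced as well.
The voiced retroflex fricative is [ʐ], so /ʂ/ → [ʐ].
At the second juncture, /t͡ʃ/ likewise becomes [d͡ʒ] adjacent to /ɲ/.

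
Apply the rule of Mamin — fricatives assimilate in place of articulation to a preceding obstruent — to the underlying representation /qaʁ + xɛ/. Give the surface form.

[qaʁχɛ]

The rule targets /x/ (voiceless velar fricative), which sits after the trigger /ʁ/ (uvular).
The voiceless uvular fricative is [χ], so /x/ → [χ].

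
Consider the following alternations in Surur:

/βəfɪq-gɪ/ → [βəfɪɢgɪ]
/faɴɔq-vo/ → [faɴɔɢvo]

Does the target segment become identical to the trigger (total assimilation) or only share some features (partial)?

partial assimilation

Comparing underlying and surface forms, /q/ → [ɢ] is the alternation; the neighbouring /g/ is constant.
/q/ is voiceless while /g/ is voiced; the output [ɢ] is voiced, matching the trigger — so the feature that spreads is voicing.
Place and manner are unchanged, so the assimilation is partial, not total.
The other alternating form patterns the same way: /q/ → [ɢ] before /v/ (voiceless → voiced, matching voiced) — only voicing changes, and always toward the following segment.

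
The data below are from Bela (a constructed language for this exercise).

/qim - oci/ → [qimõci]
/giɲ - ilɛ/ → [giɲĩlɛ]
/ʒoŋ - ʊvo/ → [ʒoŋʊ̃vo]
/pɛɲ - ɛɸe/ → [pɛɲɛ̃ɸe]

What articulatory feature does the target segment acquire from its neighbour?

nasality

The vowel /o/ surfaces as nasalised [õ] next to the preceding nasal /m/ — it has acquired the [+nasal] feature of its neighbour.
Likewise in the remaining data: /i/ → [ĩ] after /ɲ/; /ʊ/ → [ʊ̃] after /ŋ/; /ɛ/ → [ɛ̃] after /ɲ/ — each time a vowel is nasalised next to a preceding nasal.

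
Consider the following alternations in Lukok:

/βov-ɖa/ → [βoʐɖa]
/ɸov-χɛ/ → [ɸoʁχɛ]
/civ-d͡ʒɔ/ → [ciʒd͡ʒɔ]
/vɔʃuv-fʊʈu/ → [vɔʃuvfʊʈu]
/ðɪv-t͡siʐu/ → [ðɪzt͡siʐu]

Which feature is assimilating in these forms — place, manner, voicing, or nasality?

place

Underlying /v/ is realised as [ʐ] next to /ɖ/; /ɖ/ itself does not change.
/v/ is labiodental while /ɖ/ is retroflex; the output [ʐ] is retroflex, matching the trigger — so the feature that spreads is place.
The same holds elsewhere in the data: /v/ → [ʁ] before /χ/ (labiodental → uvular, matching uvular); /v/ → [ʒ] before /d͡ʒ/ (labiodental → postalveolar, matching postalveolar); /v/ → [z] before /t͡s/ (labiodental → alveolar, matching alveolar) — only place changes, and always toward the following segment.
Nothing changes in [vɔʃuvfʊʈu]: there the adjacent consonants already agree in place (/v/ and /f/ are both labiodental), so this form is consistent with the same rule.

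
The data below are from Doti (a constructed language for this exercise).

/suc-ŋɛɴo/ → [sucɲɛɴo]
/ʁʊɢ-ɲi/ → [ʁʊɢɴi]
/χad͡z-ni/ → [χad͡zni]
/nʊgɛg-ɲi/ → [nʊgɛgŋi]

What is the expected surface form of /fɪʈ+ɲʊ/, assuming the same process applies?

[fɪʈɳʊ]

The data show progressive place assimilation: /ŋ/ → [ɲ] after /c/; /ɲ/ → [ɴ] after /ɢ/; /ɲ/ → [ŋ] after /g/. In each pair only place changes, matching the preceding consonant, while manner and voice stay constant.
Nothing changes in [χad͡zni]: there the adjacent consonants already agree in place (/n/ and /d͡z/ are both alveolar), so this form is consistent with the same rule.
The rule targets /ɲ/ (voiced palatal nasal), which sits after the trigger /ʈ/ (retroflex).
Changing only its place to retroflex gives [ɳ] — the voiced retroflex nasal.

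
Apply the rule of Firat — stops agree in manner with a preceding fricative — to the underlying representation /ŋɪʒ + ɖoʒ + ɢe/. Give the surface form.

/ɖ/ is a voiced retroflex stop. The preceding trigger /ʒ/ is a fricative, so /ɖ/ must become a fricative as well.
The voiced retroflex fricative is [ʐ], so /ɖ/ → [ʐ].
At the second juncture, /ɢ/ likewise becomes [ʁ] adjacent to /ʒ/.

[ŋɪʒʐoʒʁe]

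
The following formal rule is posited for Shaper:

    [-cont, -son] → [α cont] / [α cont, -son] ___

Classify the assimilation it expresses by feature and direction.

The shared variable α links the value of [cont] on the target to that of the neighbouring obstruent. [cont] distinguishes stops from fricatives — a manner-of-articulation feature — so this is manner assimilation.
Since the environment is written before the underscore, the trigger precedes the target; the direction is progressive.

progressive manner assimilation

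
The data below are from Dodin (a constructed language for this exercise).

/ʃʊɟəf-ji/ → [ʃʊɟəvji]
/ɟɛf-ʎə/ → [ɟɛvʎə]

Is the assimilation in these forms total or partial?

Comparing underlying and surface forms, /f/ → [v] is the alternation; the neighbouring /j/ is constant.
The change voiceless → voiced matches the voicing of the following /j/, identifying this as voicing assimilation.
Place and manner are unchanged, so the assimilation is partial, not total.
Checking the remaining alternation: /f/ → [v] before /ʎ/ (voiceless → voiced, matching voiced) — only voicing changes, and always toward the following segment.

partial assimilation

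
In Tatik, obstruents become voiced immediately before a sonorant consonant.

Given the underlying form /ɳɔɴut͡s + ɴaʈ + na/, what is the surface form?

[ɳɔɴud͡zɴaɖna]

/t͡s/ is a voiceless alveolar affricate. The following trigger /ɴ/ is voiced, so /t͡s/ must become voiced as well.
Changing only its voicing to voiced gives [d͡z] — the voiced alveolar affricate.
The same rule applies at the second boundary: /ʈ/ → [ɖ] next to /n/.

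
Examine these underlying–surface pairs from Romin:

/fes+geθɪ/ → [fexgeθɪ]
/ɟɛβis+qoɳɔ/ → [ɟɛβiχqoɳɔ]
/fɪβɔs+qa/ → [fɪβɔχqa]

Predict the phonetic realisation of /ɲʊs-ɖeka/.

The data show regressive place assimilation: /s/ → [x] before /g/; /s/ → [χ] before /q/. In each pair only place changes, matching the following consonant, while manner and voice stay constant.
/s/ is a voiceless alveolar fricative. The following trigger /ɖ/ is retroflex, so /s/ must become retroflex as well.
Changing only its place to retroflex gives [ʂ] — the voiceless retroflex fricative.

[ɲʊʂɖeka]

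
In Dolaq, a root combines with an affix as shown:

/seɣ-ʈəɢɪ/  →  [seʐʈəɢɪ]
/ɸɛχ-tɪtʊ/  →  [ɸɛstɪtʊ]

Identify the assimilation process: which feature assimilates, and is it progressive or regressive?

Underlying /ɣ/ is realised as [ʐ] next to /ʈ/; /ʈ/ itself does not change.
The change velar → retroflex matches the place of the following /ʈ/, identifying this as place assimilation.
Manner and voice are unchanged, so the assimilation is partial, not total.
The same holds elsewhere in the data: /χ/ → [s] before /t/ (uvular → alveolar, matching alveolar) — only place changes, and always toward the following segment.
The trigger is the following segment, so the direction is regressive (anticipatory).

regressive place assimilation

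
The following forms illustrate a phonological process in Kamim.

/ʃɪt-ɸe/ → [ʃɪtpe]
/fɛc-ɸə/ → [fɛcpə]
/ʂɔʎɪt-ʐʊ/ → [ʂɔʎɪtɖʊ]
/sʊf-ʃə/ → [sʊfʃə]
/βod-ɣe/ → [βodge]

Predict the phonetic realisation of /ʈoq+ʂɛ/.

[ʈoqʈɛ]

The data show progressive manner assimilation: /ɸ/ → [p] after /t/; /ɸ/ → [p] after /c/; /ʐ/ → [ɖ] after /t/; /ɣ/ → [g] after /d/. In each pair only manner changes, matching the preceding consonant, while place and voice stay constant.
No alternation appears in [sʊfʃə]: there the adjacent consonants already agree in manner (/ʃ/ and /f/ are both fricatives), so this form is consistent with the same rule.
The rule targets /ʂ/ (voiceless retroflex fricative), which sits after the trigger /q/ (stop).
The voiceless retroflex stop is [ʈ], so /ʂ/ → [ʈ].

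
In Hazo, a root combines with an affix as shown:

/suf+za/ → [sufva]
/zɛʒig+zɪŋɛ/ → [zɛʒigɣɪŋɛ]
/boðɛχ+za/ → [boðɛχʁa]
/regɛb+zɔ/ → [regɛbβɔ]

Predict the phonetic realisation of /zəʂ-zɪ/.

The data show progressive place assimilation: /z/ → [v] after /f/; /z/ → [ɣ] after /g/; /z/ → [ʁ] after /χ/; /z/ → [β] after /b/. In each pair only place changes, matching the preceding consonant, while manner and voice stay constant.
The rule targets /z/ (voiced alveolar fricative), which sits after the trigger /ʂ/ (retroflex).
A voiced retroflex fricative is [ʐ], so the surface segment is [ʐ].

[zəʂʐɪ]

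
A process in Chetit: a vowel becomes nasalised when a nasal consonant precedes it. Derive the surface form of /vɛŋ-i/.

/i/ sits next to the nasal /ŋ/ and is therefore nasalised to [ĩ].

[vɛŋĩ]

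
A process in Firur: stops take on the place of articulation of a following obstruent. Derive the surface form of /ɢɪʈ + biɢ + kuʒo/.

[ɢɪpbigkuʒo]

/ʈ/ is a voiceless retroflex stop. The following trigger /b/ is bilabial, so /ʈ/ must become bilabial as well.
A voiceless bilabial stop is [p], so the surface segment is [p].
At the second juncture, /ɢ/ likewise becomes [g] adjacent to /k/.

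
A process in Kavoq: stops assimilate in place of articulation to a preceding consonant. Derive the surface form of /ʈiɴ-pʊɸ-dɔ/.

The rule targets /p/ (voiceless bilabial stop), which sits after the trigger /ɴ/ (uvular).
Changing only its place to uvular gives [q] — the voiceless uvular stop.
The same rule applies at the second boundary: /d/ → [b] next to /ɸ/.

[ʈiɴqʊɸbɔ]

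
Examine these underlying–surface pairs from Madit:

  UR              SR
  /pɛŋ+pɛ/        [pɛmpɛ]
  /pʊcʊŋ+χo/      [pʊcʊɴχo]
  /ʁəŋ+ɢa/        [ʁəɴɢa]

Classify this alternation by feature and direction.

regressive place assimilation

The segment that alternates is /ŋ/, which surfaces as [m] when adjacent to /p/.
/ŋ/ is velar while /p/ is bilabial; the output [m] is bilabial, matching the trigger — so the feature that spreads is place.
Manner and voice are unchanged, so the assimilation is partial, not total.
Checking the remaining alternations: /ŋ/ → [ɴ] before /χ/ (velar → uvular, matching uvular); /ŋ/ → [ɴ] before /ɢ/ (velar → uvular, matching uvular) — only place changes, and always toward the following segment.
Since the segment that changes precedes the conditioning segment, the assimilation is regressive.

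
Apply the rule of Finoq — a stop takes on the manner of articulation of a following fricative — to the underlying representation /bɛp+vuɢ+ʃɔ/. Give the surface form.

[bɛɸvuʁʃɔ]

The rule targets /p/ (voiceless bilabial stop), which sits before the trigger /v/ (fricative).
The voiceless bilabial fricative is [ɸ], so /p/ → [ɸ].
At the second juncture, /ɢ/ likewise becomes [ʁ] adjacent to /ʃ/.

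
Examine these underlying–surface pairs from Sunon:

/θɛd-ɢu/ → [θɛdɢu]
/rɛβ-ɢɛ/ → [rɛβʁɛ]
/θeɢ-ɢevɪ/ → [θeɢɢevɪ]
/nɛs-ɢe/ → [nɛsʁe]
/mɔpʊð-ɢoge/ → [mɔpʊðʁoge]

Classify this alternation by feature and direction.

Comparing underlying and surface forms, /ɢ/ → [ʁ] is the alternation; the neighbouring /β/ is constant.
/ɢ/ is a stop while /β/ is a fricative; the output [ʁ] is a fricative, matching the trigger — so the feature that spreads is manner.
Place and voice are unchanged, so the assimilation is partial, not total.
Checking the remaining alternations: /ɢ/ → [ʁ] after /s/ (stop → fricative, matching a fricative); /ɢ/ → [ʁ] after /ð/ (stop → fricative, matching a fricative) — only manner changes, and always toward the preceding segment.
Nothing changes in [θɛdɢu], [θeɢɢevɪ]: there the adjacent consonants already agree in manner (/ɢ/ and /d/ are both stops; /ɢ/ and /ɢ/ are both stops), so these forms are consistent with the same rule.
Since the segment that changes follows the conditioning segment, the assimilation is progressive.

progressive manner assimilation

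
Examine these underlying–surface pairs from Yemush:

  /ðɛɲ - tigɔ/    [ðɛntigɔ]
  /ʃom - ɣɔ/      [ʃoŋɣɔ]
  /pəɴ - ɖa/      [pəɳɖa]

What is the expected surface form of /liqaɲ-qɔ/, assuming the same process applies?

The data show regressive place assimilation: /ɲ/ → [n] before /t/; /m/ → [ŋ] before /ɣ/; /ɴ/ → [ɳ] before /ɖ/. In each pair only place changes, matching the following consonant, while manner and voice stay constant.
/ɲ/ is a voiced palatal nasal. The following trigger /q/ is uvular, so /ɲ/ must become uvular as well.
The voiced uvular nasal is [ɴ], so /ɲ/ → [ɴ].

[liqaɴqɔ]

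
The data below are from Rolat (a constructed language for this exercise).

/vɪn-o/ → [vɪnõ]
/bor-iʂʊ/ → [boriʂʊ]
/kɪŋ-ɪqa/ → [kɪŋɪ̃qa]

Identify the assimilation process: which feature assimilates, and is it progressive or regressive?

The vowel /o/ surfaces as nasalised [õ] next to the preceding nasal /n/ — it has acquired the [+nasal] feature of its neighbour.
The other form shows the same pattern: /ɪ/ → [ɪ̃] after /ŋ/ — each time a vowel is nasalised next to a preceding nasal.
No change occurs in [boriʂʊ] because the vowel at the boundary is adjacent to an oral consonant, not a nasal (/i/ next to /r/).
Because the conditioning nasal is to the left of the vowel that changes, the process is progressive (perseverative).

progressive nasality assimilation (vowel nasalisation)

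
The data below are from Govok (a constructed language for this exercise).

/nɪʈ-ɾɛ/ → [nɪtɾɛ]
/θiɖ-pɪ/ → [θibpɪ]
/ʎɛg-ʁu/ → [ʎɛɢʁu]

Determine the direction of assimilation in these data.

regressive

Underlying /ʈ/ is realised as [t] next to /ɾ/; /ɾ/ itself does not change.
The change retroflex → alveolar matches the place of the following /ɾ/, identifying this as place assimilation.
The same holds elsewhere in the data: /ɖ/ → [b] before /p/ (retroflex → bilabial, matching bilabial); /g/ → [ɢ] before /ʁ/ (velar → uvular, matching uvular) — only place changes, and always toward the following segment.
Since the segment that changes precedes the conditioning segment, the assimilation is regressive.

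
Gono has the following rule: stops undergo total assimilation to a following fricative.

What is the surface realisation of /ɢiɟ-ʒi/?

[ɢiʒʒi]

/ɟ/ is the segment targeted by the rule; it sits immediately before /ʒ/, so it assimilates completely and surfaces as [ʒ].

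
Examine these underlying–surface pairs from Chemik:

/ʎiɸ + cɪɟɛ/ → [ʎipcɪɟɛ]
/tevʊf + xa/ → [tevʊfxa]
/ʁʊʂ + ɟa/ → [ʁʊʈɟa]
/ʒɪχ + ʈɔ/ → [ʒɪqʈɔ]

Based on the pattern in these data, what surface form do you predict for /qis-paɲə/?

The data show regressive manner assimilation: /ɸ/ → [p] before /c/; /ʂ/ → [ʈ] before /ɟ/; /χ/ → [q] before /ʈ/. In each pair only manner changes, matching the following consonant, while place and voice stay constant.
No alternation appears in [tevʊfxa]: there the adjacent consonants already agree in manner (/f/ and /x/ are both fricatives), so this form is consistent with the same rule.
The rule targets /s/ (voiceless alveolar fricative), which sits before the trigger /p/ (stop).
The voiceless alveolar stop is [t], so /s/ → [t].

[qitpaɲə]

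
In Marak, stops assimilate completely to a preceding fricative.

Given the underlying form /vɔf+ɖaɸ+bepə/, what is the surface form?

/ɖ/ is the segment targeted by the rule; it sits immediately after /f/, so it assimilates completely and surfaces as [f].
At the second juncture, /b/ likewise becomes [ɸ] adjacent to /ɸ/.

[vɔffaɸɸepə]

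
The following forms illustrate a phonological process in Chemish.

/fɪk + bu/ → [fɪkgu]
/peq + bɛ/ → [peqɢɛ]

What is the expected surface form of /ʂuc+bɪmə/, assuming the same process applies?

[ʂucɟɪmə]

The data show progressive place assimilation: /b/ → [g] after /k/; /b/ → [ɢ] after /q/. In each pair only place changes, matching the preceding consonant, while manner and voice stay constant.
The rule targets /b/ (voiced bilabial stop), which sits after the trigger /c/ (palatal).
The voiced palatal stop is [ɟ], so /b/ → [ɟ].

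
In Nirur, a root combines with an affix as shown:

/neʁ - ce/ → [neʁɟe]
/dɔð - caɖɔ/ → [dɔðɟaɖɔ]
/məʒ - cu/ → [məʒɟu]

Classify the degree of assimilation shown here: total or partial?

Comparing underlying and surface forms, /c/ → [ɟ] is the alternation; the neighbouring /ʁ/ is constant.
The change voiceless → voiced matches the voicing of the preceding /ʁ/, identifying this as voicing assimilation.
Place and manner are unchanged, so the assimilation is partial, not total.
The other alternating forms pattern the same way: /c/ → [ɟ] after /ð/ (voiceless → voiced, matching voiced); /c/ → [ɟ] after /ʒ/ (voiceless → voiced, matching voiced) — only voicing changes, and always toward the preceding segment.

partial assimilation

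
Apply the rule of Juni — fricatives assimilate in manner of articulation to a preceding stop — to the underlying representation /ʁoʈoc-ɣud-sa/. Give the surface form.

[ʁoʈocgudta]

/ɣ/ is a voiced velar fricative. The preceding trigger /c/ is a stop, so /ɣ/ must become a stop as well.
A voiced velar stop is [g], so the surface segment is [g].
At the second juncture, /s/ likewise becomes [t] adjacent to /d/.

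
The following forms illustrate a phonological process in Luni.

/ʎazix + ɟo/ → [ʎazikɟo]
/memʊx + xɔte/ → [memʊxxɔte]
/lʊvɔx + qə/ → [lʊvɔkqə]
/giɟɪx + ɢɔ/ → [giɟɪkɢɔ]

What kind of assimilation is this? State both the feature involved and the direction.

regressive manner assimilation

Underlying /x/ is realised as [k] next to /ɟ/; /ɟ/ itself does not change.
/x/ is a fricative while /ɟ/ is a stop; the output [k] is a stop, matching the trigger — so the feature that spreads is manner.
Place and voice are unchanged, so the assimilation is partial, not total.
Checking the remaining alternations: /x/ → [k] before /q/ (fricative → stop, matching a stop); /x/ → [k] before /ɢ/ (fricative → stop, matching a stop) — only manner changes, and always toward the following segment.
No alternation appears in [memʊxxɔte]: there the adjacent consonants already agree in manner (/x/ and /x/ are both fricatives), so this form is consistent with the same rule.
The trigger is the following segment, so the direction is regressive (anticipatory).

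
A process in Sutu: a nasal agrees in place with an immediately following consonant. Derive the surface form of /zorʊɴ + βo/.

[zorʊmβo]

The rule targets /ɴ/ (voiced uvular nasal), which sits before the trigger /β/ (bilabial).
A voiced bilabial nasal is [m], so the surface segment is [m].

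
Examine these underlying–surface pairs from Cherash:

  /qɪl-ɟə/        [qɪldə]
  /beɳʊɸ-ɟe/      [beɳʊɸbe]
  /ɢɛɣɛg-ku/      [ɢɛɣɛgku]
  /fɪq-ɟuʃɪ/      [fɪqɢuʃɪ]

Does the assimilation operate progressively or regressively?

The segment that alternates is /ɟ/, which surfaces as [d] when adjacent to /l/.
/ɟ/ is palatal while /l/ is alveolar; the output [d] is alveolar, matching the trigger — so the feature that spreads is place.
The same holds elsewhere in the data: /ɟ/ → [b] after /ɸ/ (palatal → bilabial, matching bilabial); /ɟ/ → [ɢ] after /q/ (palatal → uvular, matching uvular) — only place changes, and always toward the preceding segment.
No alternation appears in [ɢɛɣɛgku]: there the adjacent consonants already agree in place (/k/ and /g/ are both velar), so this form is consistent with the same rule.
The trigger is the preceding segment, so the direction is progressive (perseverative).

progressive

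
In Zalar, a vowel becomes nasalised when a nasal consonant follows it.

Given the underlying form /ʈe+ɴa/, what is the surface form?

[ʈẽɴa]

/e/ sits next to the nasal /ɴ/ and is therefore nasalised to [ẽ].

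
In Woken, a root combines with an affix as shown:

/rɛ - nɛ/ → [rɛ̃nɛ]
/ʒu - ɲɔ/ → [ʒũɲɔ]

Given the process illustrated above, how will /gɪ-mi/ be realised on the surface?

[gɪ̃mi]

The data show regressive nasality assimilation (vowel nasalisation): /ɛ/ → [ɛ̃] before /n/; /u/ → [ũ] before /ɲ/ — a vowel is nasalised by an immediately following nasal consonant.
The vowel /ɪ/ is adjacent to the following nasal /m/, so it acquires [+nasal] and surfaces as [ɪ̃].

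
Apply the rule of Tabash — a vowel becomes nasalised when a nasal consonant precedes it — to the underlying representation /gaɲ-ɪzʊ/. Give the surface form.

The vowel /ɪ/ is adjacent to the preceding nasal /ɲ/, so it acquires [+nasal] and surfaces as [ɪ̃].

[gaɲɪ̃zʊ]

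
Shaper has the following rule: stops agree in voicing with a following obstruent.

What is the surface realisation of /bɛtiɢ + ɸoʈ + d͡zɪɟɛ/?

The rule targets /ɢ/ (voiced uvular stop), which sits before the trigger /ɸ/ (voiceless).
The voiceless uvular stop is [q], so /ɢ/ → [q].
At the second juncture, /ʈ/ likewise becomes [ɖ] adjacent to /d͡z/.

[bɛtiqɸoɖd͡zɪɟɛ]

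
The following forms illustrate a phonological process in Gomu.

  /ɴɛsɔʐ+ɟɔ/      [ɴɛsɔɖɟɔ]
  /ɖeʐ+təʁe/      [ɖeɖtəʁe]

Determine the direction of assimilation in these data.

regressive

Underlying /ʐ/ is realised as [ɖ] next to /ɟ/; /ɟ/ itself does not change.
The change fricative → stop matches the manner of the following /ɟ/, identifying this as manner assimilation.
Checking the remaining alternation: /ʐ/ → [ɖ] before /t/ (fricative → stop, matching a stop) — only manner changes, and always toward the following segment.
Since the segment that changes precedes the conditioning segment, the assimilation is regressive.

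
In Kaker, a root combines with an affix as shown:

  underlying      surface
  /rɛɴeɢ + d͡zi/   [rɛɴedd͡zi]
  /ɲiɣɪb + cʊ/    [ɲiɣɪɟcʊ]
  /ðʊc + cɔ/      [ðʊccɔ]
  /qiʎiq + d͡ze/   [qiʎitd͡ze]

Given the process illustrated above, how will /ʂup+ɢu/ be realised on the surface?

[ʂuqɢu]

The data show regressive place assimilation: /ɢ/ → [d] before /d͡z/; /b/ → [ɟ] before /c/; /q/ → [t] before /d͡z/. In each pair only place changes, matching the following consonant, while manner and voice stay constant.
No alternation appears in [ðʊccɔ]: there the adjacent consonants already agree in place (/c/ and /c/ are both palatal), so this form is consistent with the same rule.
/p/ is a voiceless bilabial stop. The following trigger /ɢ/ is uvular, so /p/ must become uvular as well.
The voiceless uvular stop is [q], so /p/ → [q].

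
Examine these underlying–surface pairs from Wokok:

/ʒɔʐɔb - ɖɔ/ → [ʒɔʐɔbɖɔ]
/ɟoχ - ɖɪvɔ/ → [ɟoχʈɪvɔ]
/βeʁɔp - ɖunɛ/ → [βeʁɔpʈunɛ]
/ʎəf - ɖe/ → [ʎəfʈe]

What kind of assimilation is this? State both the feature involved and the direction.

progressive voicing assimilation

The segment that alternates is /ɖ/, which surfaces as [ʈ] when adjacent to /χ/.
/ɖ/ is voiced while /χ/ is voiceless; the output [ʈ] is voiceless, matching the trigger — so the feature that spreads is voicing.
Place and manner are unchanged, so the assimilation is partial, not total.
The same holds elsewhere in the data: /ɖ/ → [ʈ] after /p/ (voiced → voiceless, matching voiceless); /ɖ/ → [ʈ] after /f/ (voiced → voiceless, matching voiceless) — only voicing changes, and always toward the preceding segment.
No alternation appears in [ʒɔʐɔbɖɔ]: there the adjacent consonants already agree in voicing (/ɖ/ and /b/ are both voiced), so this form is consistent with the same rule.
The trigger is the preceding segment, so the direction is progressive (perseverative).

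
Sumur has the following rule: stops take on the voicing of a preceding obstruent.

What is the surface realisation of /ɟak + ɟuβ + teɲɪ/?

The rule targets /ɟ/ (voiced palatal stop), which sits after the trigger /k/ (voiceless).
Changing only its voicing to voiceless gives [c] — the voiceless palatal stop.
The same rule applies at the second boundary: /t/ → [d] next to /β/.

[ɟakcuβdeɲɪ]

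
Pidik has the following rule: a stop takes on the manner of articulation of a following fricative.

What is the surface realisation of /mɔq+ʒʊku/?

[mɔχʒʊku]

The rule targets /q/ (voiceless uvular stop), which sits before the trigger /ʒ/ (fricative).
Changing only its manner to fricative gives [χ] — the voiceless uvular fricative.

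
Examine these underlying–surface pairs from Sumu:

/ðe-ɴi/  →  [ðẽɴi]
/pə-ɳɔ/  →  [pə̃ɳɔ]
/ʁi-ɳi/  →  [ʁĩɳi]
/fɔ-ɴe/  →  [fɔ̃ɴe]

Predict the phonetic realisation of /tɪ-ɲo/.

The data show regressive nasality assimilation (vowel nasalisation): /e/ → [ẽ] before /ɴ/; /ə/ → [ə̃] before /ɳ/; /i/ → [ĩ] before /ɳ/; /ɔ/ → [ɔ̃] before /ɴ/ — a vowel is nasalised by an immediately following nasal consonant.
/ɪ/ sits next to the nasal /ɲ/ and is therefore nasalised to [ɪ̃].

[tɪ̃ɲo]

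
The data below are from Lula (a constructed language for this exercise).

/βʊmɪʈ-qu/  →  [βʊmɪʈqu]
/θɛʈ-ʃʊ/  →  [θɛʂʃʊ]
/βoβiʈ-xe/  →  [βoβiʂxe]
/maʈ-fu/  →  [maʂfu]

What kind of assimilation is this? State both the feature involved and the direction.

regressive manner assimilation

The segment that alternates is /ʈ/, which surfaces as [ʂ] when adjacent to /ʃ/.
/ʈ/ is a stop while /ʃ/ is a fricative; the output [ʂ] is a fricative, matching the trigger — so the feature that spreads is manner.
Place and voice are unchanged, so the assimilation is partial, not total.
The other alternating forms pattern the same way: /ʈ/ → [ʂ] before /x/ (stop → fricative, matching a fricative); /ʈ/ → [ʂ] before /f/ (stop → fricative, matching a fricative) — only manner changes, and always toward the following segment.
Nothing changes in [βʊmɪʈqu]: there the adjacent consonants already agree in manner (/ʈ/ and /q/ are both stops), so this form is consistent with the same rule.
The trigger is the following segment, so the direction is regressive (anticipatory).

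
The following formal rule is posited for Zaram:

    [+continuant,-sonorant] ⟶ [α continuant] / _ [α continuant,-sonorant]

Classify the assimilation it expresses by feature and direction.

regressive manner assimilation

The rule copies [continuant] (continuancy) from the environment onto the target fricatives; since [±continuant] encodes the stop/fricative manner contrast, the assimilating dimension is manner.
The conditioning segment sits to the right of the focus bar, meaning the trigger follows the segment that changes — regressive assimilation.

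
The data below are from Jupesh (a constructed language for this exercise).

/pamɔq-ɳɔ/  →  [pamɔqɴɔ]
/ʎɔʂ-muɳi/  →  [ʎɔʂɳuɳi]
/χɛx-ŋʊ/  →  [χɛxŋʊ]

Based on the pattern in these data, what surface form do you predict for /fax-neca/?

The data show progressive place assimilation: /ɳ/ → [ɴ] after /q/; /m/ → [ɳ] after /ʂ/. In each pair only place changes, matching the preceding consonant, while manner and voice stay constant.
Nothing changes in [χɛxŋʊ]: there the adjacent consonants already agree in place (/ŋ/ and /x/ are both velar), so this form is consistent with the same rule.
/n/ is a voiced alveolar nasal. The preceding trigger /x/ is velar, so /n/ must become velar as well.
The voiced velar nasal is [ŋ], so /n/ → [ŋ].

[faxŋeca]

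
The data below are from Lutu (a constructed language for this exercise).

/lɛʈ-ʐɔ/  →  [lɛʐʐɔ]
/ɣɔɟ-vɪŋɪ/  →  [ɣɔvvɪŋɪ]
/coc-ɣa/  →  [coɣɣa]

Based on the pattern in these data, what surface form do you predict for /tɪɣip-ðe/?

[tɪɣiððe]

The data show regressive total assimilation (/ʈ/ → [ʐ] before /ʐ/; /ɟ/ → [v] before /v/; /c/ → [ɣ] before /ɣ/): in every case the target segment becomes identical to its following neighbour, copying more than a single feature.
/p/ is the segment targeted by the rule; it sits immediately before /ð/, so it assimilates completely and surfaces as [ð].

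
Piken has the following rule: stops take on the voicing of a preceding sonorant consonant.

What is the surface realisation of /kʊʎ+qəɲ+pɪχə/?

[kʊʎɢəɲbɪχə]

/q/ is a voiceless uvular stop. The preceding trigger /ʎ/ is voiced, so /q/ must become voiced as well.
Changing only its voicing to voiced gives [ɢ] — the voiced uvular stop.
The same rule applies at the second boundary: /p/ → [b] next to /ɲ/.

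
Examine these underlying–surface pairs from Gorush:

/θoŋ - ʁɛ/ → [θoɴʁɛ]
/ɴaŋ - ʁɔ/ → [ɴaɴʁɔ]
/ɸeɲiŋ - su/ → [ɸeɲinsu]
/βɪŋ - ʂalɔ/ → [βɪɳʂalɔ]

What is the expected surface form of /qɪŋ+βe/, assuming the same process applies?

The data show regressive place assimilation: /ŋ/ → [ɴ] before /ʁ/; /ŋ/ → [n] before /s/; /ŋ/ → [ɳ] before /ʂ/. In each pair only place changes, matching the following consonant, while manner and voice stay constant.
/ŋ/ is a voiced velar nasal. The following trigger /β/ is bilabial, so /ŋ/ must become bilabial as well.
The voiced bilabial nasal is [m], so /ŋ/ → [m].

[qɪmβe]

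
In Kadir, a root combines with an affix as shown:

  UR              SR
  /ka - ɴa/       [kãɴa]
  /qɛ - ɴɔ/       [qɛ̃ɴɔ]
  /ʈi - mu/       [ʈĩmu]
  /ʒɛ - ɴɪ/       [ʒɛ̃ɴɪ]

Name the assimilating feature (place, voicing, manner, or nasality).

nasality

The vowel /a/ surfaces as nasalised [ã] next to the following nasal /ɴ/ — it has acquired the [+nasal] feature of its neighbour.
Likewise in the remaining data: /ɛ/ → [ɛ̃] before /ɴ/; /i/ → [ĩ] before /m/ — each time a vowel is nasalised next to a following nasal.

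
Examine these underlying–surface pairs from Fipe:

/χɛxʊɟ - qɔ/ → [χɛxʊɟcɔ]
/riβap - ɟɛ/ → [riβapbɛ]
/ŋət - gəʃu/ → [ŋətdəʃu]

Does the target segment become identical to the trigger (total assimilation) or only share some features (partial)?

partial assimilation

The segment that alternates is /q/, which surfaces as [c] when adjacent to /ɟ/.
The change uvular → palatal matches the place of the preceding /ɟ/, identifying this as place assimilation.
Manner and voice are unchanged, so the assimilation is partial, not total.
The same holds elsewhere in the data: /ɟ/ → [b] after /p/ (palatal → bilabial, matching bilabial); /g/ → [d] after /t/ (velar → alveolar, matching alveolar) — only place changes, and always toward the preceding segment.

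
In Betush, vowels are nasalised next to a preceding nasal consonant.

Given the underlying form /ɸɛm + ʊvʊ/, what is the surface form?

[ɸɛmʊ̃vʊ]

/ʊ/ sits next to the nasal /m/ and is therefore nasalised to [ʊ̃].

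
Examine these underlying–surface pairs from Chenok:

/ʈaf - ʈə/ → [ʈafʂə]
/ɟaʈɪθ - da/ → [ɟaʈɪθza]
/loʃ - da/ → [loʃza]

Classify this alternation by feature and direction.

progressive manner assimilation

The segment that alternates is /ʈ/, which surfaces as [ʂ] when adjacent to /f/.
/ʈ/ is a stop while /f/ is a fricative; the output [ʂ] is a fricative, matching the trigger — so the feature that spreads is manner.
Place and voice are unchanged, so the assimilation is partial, not total.
The other alternating forms pattern the same way: /d/ → [z] after /θ/ (stop → fricative, matching a fricative); /d/ → [z] after /ʃ/ (stop → fricative, matching a fricative) — only manner changes, and always toward the preceding segment.
The trigger is the preceding segment, so the direction is progressive (perseverative).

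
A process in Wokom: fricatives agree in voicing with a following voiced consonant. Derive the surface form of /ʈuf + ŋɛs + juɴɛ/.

[ʈuvŋɛzjuɴɛ]

/f/ is a voiceless labiodental fricative. The following trigger /ŋ/ is voiced, so /f/ must become voiced as well.
The voiced labiodental fricative is [v], so /f/ → [v].
At the second juncture, /s/ likewise becomes [z] adjacent to /j/.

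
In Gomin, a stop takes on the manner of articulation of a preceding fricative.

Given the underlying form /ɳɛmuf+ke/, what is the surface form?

The rule targets /k/ (voiceless velar stop), which sits after the trigger /f/ (fricative).
The voiceless velar fricative is [x], so /k/ → [x].

[ɳɛmufxe]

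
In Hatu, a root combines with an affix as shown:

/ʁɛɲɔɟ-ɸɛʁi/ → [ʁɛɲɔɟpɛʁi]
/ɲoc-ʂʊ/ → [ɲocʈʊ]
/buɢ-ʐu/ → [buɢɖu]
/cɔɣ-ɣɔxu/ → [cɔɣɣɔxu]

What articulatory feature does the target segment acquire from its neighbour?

manner

The segment that alternates is /ɸ/, which surfaces as [p] when adjacent to /ɟ/.
/ɸ/ is a fricative while /ɟ/ is a stop; the output [p] is a stop, matching the trigger — so the feature that spreads is manner.
The same holds elsewhere in the data: /ʂ/ → [ʈ] after /c/ (fricative → stop, matching a stop); /ʐ/ → [ɖ] after /ɢ/ (fricative → stop, matching a stop) — only manner changes, and always toward the preceding segment.
No alternation appears in [cɔɣɣɔxu]: there the adjacent consonants already agree in manner (/ɣ/ and /ɣ/ are both fricatives), so this form is consistent with the same rule.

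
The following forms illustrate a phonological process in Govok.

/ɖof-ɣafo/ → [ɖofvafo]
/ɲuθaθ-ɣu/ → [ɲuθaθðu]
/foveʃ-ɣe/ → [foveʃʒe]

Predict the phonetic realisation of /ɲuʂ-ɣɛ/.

The data show progressive place assimilation: /ɣ/ → [v] after /f/; /ɣ/ → [ð] after /θ/; /ɣ/ → [ʒ] after /ʃ/. In each pair only place changes, matching the preceding consonant, while manner and voice stay constant.
The rule targets /ɣ/ (voiced velar fricative), which sits after the trigger /ʂ/ (retroflex).
The voiced retroflex fricative is [ʐ], so /ɣ/ → [ʐ].

[ɲuʂʐɛ]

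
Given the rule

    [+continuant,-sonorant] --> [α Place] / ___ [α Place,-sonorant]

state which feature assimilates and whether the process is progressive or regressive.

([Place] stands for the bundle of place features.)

regressive place assimilation

The shared variable α links the value of the place features (abbreviated [Place]) on the target to the same value on the neighbouring segment, so place is the feature that assimilates.
The conditioning segment sits to the right of the focus bar, meaning the trigger follows the segment that changes — regressive assimilation.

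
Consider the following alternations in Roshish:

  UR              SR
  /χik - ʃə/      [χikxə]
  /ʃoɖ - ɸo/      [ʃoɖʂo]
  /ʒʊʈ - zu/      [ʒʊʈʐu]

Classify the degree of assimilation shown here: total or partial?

Comparing underlying and surface forms, /ʃ/ → [x] is the alternation; the neighbouring /k/ is constant.
/ʃ/ is postalveolar while /k/ is velar; the output [x] is velar, matching the trigger — so the feature that spreads is place.
Manner and voice are unchanged, so the assimilation is partial, not total.
The same holds elsewhere in the data: /ɸ/ → [ʂ] after /ɖ/ (bilabial → retroflex, matching retroflex); /z/ → [ʐ] after /ʈ/ (alveolar → retroflex, matching retroflex) — only place changes, and always toward the preceding segment.

partial assimilation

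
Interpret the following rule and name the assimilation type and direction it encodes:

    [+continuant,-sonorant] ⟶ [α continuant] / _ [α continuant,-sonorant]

regressive manner assimilation

The shared variable α links the value of [continuant] on the target to that of the neighbouring obstruent. [continuant] distinguishes stops from fricatives — a manner-of-articulation feature — so this is manner assimilation.
The conditioning segment sits to the right of the focus bar, meaning the trigger follows the segment that changes — regressive assimilation.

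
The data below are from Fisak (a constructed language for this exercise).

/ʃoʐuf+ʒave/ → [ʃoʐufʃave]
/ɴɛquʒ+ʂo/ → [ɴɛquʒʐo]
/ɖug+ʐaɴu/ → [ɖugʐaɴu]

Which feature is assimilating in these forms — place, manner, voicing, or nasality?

voicing

Comparing underlying and surface forms, /ʒ/ → [ʃ] is the alternation; the neighbouring /f/ is constant.
/ʒ/ is voiced while /f/ is voiceless; the output [ʃ] is voiceless, matching the trigger — so the feature that spreads is voicing.
The other alternating form patterns the same way: /ʂ/ → [ʐ] after /ʒ/ (voiceless → voiced, matching voiced) — only voicing changes, and always toward the preceding segment.
Nothing changes in [ɖugʐaɴu]: there the adjacent consonants already agree in voicing (/ʐ/ and /g/ are both voiced), so this form is consistent with the same rule.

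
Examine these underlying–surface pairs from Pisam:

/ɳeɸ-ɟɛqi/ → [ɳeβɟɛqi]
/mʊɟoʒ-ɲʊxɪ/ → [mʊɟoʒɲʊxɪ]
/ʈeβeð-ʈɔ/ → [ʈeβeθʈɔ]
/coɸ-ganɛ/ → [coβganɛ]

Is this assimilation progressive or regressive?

regressive

Comparing underlying and surface forms, /ɸ/ → [β] is the alternation; the neighbouring /ɟ/ is constant.
/ɸ/ is voiceless while /ɟ/ is voiced; the output [β] is voiced, matching the trigger — so the feature that spreads is voicing.
The other alternating forms pattern the same way: /ð/ → [θ] before /ʈ/ (voiced → voiceless, matching voiceless); /ɸ/ → [β] before /g/ (voiceless → voiced, matching voiced) — only voicing changes, and always toward the following segment.
No alternation appears in [mʊɟoʒɲʊxɪ]: there the adjacent consonants already agree in voicing (/ʒ/ and /ɲ/ are both voiced), so this form is consistent with the same rule.
Since the segment that changes precedes the conditioning segment, the assimilation is regressive.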